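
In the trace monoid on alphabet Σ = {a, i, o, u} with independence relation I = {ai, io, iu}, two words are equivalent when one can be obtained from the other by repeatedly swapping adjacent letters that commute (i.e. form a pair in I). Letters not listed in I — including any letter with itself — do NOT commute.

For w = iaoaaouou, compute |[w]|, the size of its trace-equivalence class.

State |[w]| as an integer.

9

drop 0:i onto floor
drop 1:a onto floor
drop 2:o onto {1:a}
drop 3:a onto {2:o}
drop 4:a onto {3:a}
drop 5:o onto {4:a}
drop 6:u onto {5:o}
drop 7:o onto {6:u}
drop 8:u onto {7:o}
ground layer = {0:i, 1:a}
drop-orders for the pieces not yet dropped (sum over which currently-grounded one goes next):
  1 to go: {0} 1  {8} 1
  2 to go: {0,8} 2  {7,8} 1
  3 to go: {0,7,8} 3  {6,7,8} 1
  4 to go: {0,6,7,8} 4  {5,6,7,8} 1
  5 to go: {0,5,6,7,8} 5  {4,5,6,7,8} 1
  6 to go: {0,4,5,6,7,8} 6  {3,4,5,6,7,8} 1
  7 to go: {0,3,4,5,6,7,8} 7  {2,3,4,5,6,7,8} 1
  if 0:i drops first: 1 orders
  if 1:a drops first: 8 orders
heap linearizations: 9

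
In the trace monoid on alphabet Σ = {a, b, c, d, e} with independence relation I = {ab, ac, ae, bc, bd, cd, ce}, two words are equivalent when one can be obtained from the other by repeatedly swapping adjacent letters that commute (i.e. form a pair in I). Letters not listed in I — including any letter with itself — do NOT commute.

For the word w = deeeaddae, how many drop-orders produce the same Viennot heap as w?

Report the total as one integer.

#0=d has no predecessor
#1=e depends on [0:d]
#2=e depends on [1:e]
#3=e depends on [2:e]
#4=a depends on [0:d]
#5=d depends on [3:e, 4:a]
#6=d depends on [5:d]
#7=a depends on [6:d]
#8=e depends on [6:d]
sources: [0:d]
N(rest) = Σ N(rest − s) over sources s of rest; N(one piece) = 1:
  size 1 → [7]=1  [8]=1
  size 2 → [7,8]=2
  size 3 → [6,7,8]=2
  size 4 → [5,6,7,8]=2
  size 5 → [3,5,6,7,8]=2  [4,5,6,7,8]=2
  size 6 → [2,3,5,6,7,8]=2  [3,4,5,6,7,8]=4
  size 7 → [1,2,3,5,6,7,8]=2  [2,3,4,5,6,7,8]=6
  first=0(d) contributes 8

8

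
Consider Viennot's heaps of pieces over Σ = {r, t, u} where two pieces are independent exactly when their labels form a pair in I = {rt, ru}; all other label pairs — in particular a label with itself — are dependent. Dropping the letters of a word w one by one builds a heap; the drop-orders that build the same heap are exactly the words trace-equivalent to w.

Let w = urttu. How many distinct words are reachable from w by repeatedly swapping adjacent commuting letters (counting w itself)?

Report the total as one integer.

#0=u has no predecessor
#1=r has no predecessor
#2=t depends on [0:u]
#3=t depends on [2:t]
#4=u depends on [3:t]
sources: [0:u, 1:r]
N(rest) = Σ N(rest − s) over sources s of rest; N(one piece) = 1:
  size 1 → [1]=1  [4]=1
  size 2 → [1,4]=2  [3,4]=1
  size 3 → [1,3,4]=3  [2,3,4]=1
  first=0(u) contributes 4
  first=1(r) contributes 1
|[w]| = 5

5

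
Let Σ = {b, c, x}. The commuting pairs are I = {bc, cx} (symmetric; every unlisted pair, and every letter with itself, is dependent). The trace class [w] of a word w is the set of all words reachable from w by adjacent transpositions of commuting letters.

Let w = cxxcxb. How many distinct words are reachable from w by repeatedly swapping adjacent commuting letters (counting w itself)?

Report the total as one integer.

15

piece 0:c — minimal
piece 1:x — minimal
piece 2:x rests on {1:x}
piece 3:c rests on {0:c}
piece 4:x rests on {2:x}
piece 5:b rests on {4:x}
minimal pieces: {0:c, 1:x}
ways to finish when only these pieces remain (= sum over removing one remaining piece with nothing left below it):
  1 left: {3}→1  {5}→1
  2 left: {0,3}→1  {3,5}→2  {4,5}→1
  3 left: {0,3,5}→3  {2,4,5}→1  {3,4,5}→3
  4 left: {0,3,4,5}→6  {1,2,4,5}→1  {2,3,4,5}→4
  placing 0:c first → 5 extensions
  placing 1:x first → 10 extensions
total linear extensions = 15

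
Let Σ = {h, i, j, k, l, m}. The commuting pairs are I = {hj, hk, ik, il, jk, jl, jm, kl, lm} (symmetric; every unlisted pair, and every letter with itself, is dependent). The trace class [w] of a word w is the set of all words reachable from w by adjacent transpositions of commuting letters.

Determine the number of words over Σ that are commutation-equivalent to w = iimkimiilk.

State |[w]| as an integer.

drop 0:i onto floor
drop 1:i onto {0:i}
drop 2:m onto {1:i}
drop 3:k onto {2:m}
drop 4:i onto {2:m}
drop 5:m onto {3:k, 4:i}
drop 6:i onto {5:m}
drop 7:i onto {6:i}
drop 8:l onto floor
drop 9:k onto {5:m}
ground layer = {0:i, 8:l}
drop-orders for the pieces not yet dropped (sum over which currently-grounded one goes next):
  1 to go: {7} 1  {8} 1  {9} 1
  2 to go: {6,7} 1  {7,8} 2  {7,9} 2  {8,9} 2
  3 to go: {6,7,8} 3  {6,7,9} 3  {7,8,9} 6
  4 to go: {5,6,7,9} 3  {6,7,8,9} 12
  5 to go: {3,5,6,7,9} 3  {4,5,6,7,9} 3  {5,6,7,8,9} 15
  6 to go: {3,4,5,6,7,9} 6  {3,5,6,7,8,9} 18  {4,5,6,7,8,9} 18
  7 to go: {2,3,4,5,6,7,9} 6  {3,4,5,6,7,8,9} 42
  8 to go: {1,2,3,4,5,6,7,9} 6  {2,3,4,5,6,7,8,9} 48
  if 0:i drops first: 54 orders
  if 8:l drops first: 6 orders
heap linearizations: 60

60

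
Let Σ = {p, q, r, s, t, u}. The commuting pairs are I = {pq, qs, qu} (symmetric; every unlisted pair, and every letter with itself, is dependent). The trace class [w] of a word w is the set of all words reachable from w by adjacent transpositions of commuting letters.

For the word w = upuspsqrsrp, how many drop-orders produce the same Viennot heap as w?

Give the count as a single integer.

drop 0:u onto floor
drop 1:p onto {0:u}
drop 2:u onto {1:p}
drop 3:s onto {2:u}
drop 4:p onto {3:s}
drop 5:s onto {4:p}
drop 6:q onto floor
drop 7:r onto {5:s, 6:q}
drop 8:s onto {7:r}
drop 9:r onto {8:s}
drop 10:p onto {9:r}
ground layer = {0:u, 6:q}
drop-orders for the pieces not yet dropped (sum over which currently-grounded one goes next):
  1 to go: {10} 1
  2 to go: {9,10} 1
  3 to go: {8,9,10} 1
  4 to go: {7,8,9,10} 1
  5 to go: {5,7,8,9,10} 1  {6,7,8,9,10} 1
  6 to go: {4,5,7,8,9,10} 1  {5,6,7,8,9,10} 2
  7 to go: {3,4,5,7,8,9,10} 1  {4,5,6,7,8,9,10} 3
  8 to go: {2,3,4,5,7,8,9,10} 1  {3,4,5,6,7,8,9,10} 4
  9 to go: {1,2,3,4,5,7,8,9,10} 1  {2,3,4,5,6,7,8,9,10} 5
  if 0:u drops first: 6 orders
  if 6:q drops first: 1 orders
heap linearizations: 7

7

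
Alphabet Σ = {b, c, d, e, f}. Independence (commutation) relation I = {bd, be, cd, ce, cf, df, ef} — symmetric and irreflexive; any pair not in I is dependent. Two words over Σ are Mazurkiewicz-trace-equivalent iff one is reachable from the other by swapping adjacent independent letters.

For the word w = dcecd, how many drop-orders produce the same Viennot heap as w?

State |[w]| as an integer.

0(d) covers ∅
1(c) covers ∅
2(e) covers 0:d
3(c) covers 1:c
4(d) covers 2:e
floor of heap: 0:d, 1:c
completions by unplaced set U, small U first (add the entries for U minus each lowest piece of U):
  |U|=1: {3}:1  {4}:1
  |U|=2: {1,3}:1  {2,4}:1  {3,4}:2
  |U|=3: {0,2,4}:1  {1,3,4}:3  {2,3,4}:3
  start at 0(d): 6
  start at 1(c): 4
sum over floor = 10

10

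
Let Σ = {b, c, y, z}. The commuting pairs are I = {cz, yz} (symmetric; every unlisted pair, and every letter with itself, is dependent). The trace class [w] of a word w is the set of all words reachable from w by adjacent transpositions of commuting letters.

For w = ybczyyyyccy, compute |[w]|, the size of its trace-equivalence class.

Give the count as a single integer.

drop 0:y onto floor
drop 1:b onto {0:y}
drop 2:c onto {1:b}
drop 3:z onto {1:b}
drop 4:y onto {2:c}
drop 5:y onto {4:y}
drop 6:y onto {5:y}
drop 7:y onto {6:y}
drop 8:c onto {7:y}
drop 9:c onto {8:c}
drop 10:y onto {9:c}
ground layer = {0:y}
drop-orders for the pieces not yet dropped (sum over which currently-grounded one goes next):
  1 to go: {3} 1  {10} 1
  2 to go: {3,10} 2  {9,10} 1
  3 to go: {3,9,10} 3  {8,9,10} 1
  4 to go: {3,8,9,10} 4  {7,8,9,10} 1
  5 to go: {3,7,8,9,10} 5  {6,7,8,9,10} 1
  6 to go: {3,6,7,8,9,10} 6  {5,6,7,8,9,10} 1
  7 to go: {3,5,6,7,8,9,10} 7  {4,5,6,7,8,9,10} 1
  8 to go: {2,4,5,6,7,8,9,10} 1  {3,4,5,6,7,8,9,10} 8
  9 to go: {2,3,4,5,6,7,8,9,10} 9
  if 0:y drops first: 9 orders

9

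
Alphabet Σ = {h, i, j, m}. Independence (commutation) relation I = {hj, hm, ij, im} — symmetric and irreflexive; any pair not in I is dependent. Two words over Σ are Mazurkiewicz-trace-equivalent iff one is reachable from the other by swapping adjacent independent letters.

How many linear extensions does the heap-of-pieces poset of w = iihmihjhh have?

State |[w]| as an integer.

36

#0=i has no predecessor
#1=i depends on [0:i]
#2=h depends on [1:i]
#3=m has no predecessor
#4=i depends on [2:h]
#5=h depends on [4:i]
#6=j depends on [3:m]
#7=h depends on [5:h]
#8=h depends on [7:h]
sources: [0:i, 3:m]
N(rest) = Σ N(rest − s) over sources s of rest; N(one piece) = 1:
  size 1 → [6]=1  [8]=1
  size 2 → [3,6]=1  [6,8]=2  [7,8]=1
  size 3 → [3,6,8]=3  [5,7,8]=1  [6,7,8]=3
  size 4 → [3,6,7,8]=6  [4,5,7,8]=1  [5,6,7,8]=4
  size 5 → [2,4,5,7,8]=1  [3,5,6,7,8]=10  [4,5,6,7,8]=5
  size 6 → [1,2,4,5,7,8]=1  [2,4,5,6,7,8]=6  [3,4,5,6,7,8]=15
  size 7 → [0,1,2,4,5,7,8]=1  [1,2,4,5,6,7,8]=7  [2,3,4,5,6,7,8]=21
  first=0(i) contributes 28
  first=3(m) contributes 8
|[w]| = 36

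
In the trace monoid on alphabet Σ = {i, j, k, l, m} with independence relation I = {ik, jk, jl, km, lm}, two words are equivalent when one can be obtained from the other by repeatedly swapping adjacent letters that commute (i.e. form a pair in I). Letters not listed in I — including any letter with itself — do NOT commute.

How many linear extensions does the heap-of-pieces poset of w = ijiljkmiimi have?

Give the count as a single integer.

18

0(i) covers ∅
1(j) covers 0:i
2(i) covers 1:j
3(l) covers 2:i
4(j) covers 2:i
5(k) covers 3:l
6(m) covers 4:j
7(i) covers 3:l, 6:m
8(i) covers 7:i
9(m) covers 8:i
10(i) covers 9:m
floor of heap: 0:i
completions by unplaced set U, small U first (add the entries for U minus each lowest piece of U):
  |U|=1: {5}:1  {10}:1
  |U|=2: {5,10}:2  {9,10}:1
  |U|=3: {5,9,10}:3  {8,9,10}:1
  |U|=4: {5,8,9,10}:4  {7,8,9,10}:1
  |U|=5: {5,7,8,9,10}:5  {6,7,8,9,10}:1
  |U|=6: {3,5,7,8,9,10}:5  {4,6,7,8,9,10}:1  {5,6,7,8,9,10}:6
  |U|=7: {3,5,6,7,8,9,10}:11  {4,5,6,7,8,9,10}:7
  |U|=8: {3,4,5,6,7,8,9,10}:18
  |U|=9: {2,3,4,5,6,7,8,9,10}:18
  start at 0(i): 18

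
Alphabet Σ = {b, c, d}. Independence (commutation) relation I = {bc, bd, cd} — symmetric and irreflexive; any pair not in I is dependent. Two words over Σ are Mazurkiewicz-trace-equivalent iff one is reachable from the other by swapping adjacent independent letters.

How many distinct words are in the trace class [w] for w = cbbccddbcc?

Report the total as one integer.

drop 0:c onto floor
drop 1:b onto floor
drop 2:b onto {1:b}
drop 3:c onto {0:c}
drop 4:c onto {3:c}
drop 5:d onto floor
drop 6:d onto {5:d}
drop 7:b onto {2:b}
drop 8:c onto {4:c}
drop 9:c onto {8:c}
ground layer = {0:c, 1:b, 5:d}
drop-orders for the pieces not yet dropped (sum over which currently-grounded one goes next):
  1 to go: {6} 1  {7} 1  {9} 1
  2 to go: {2,7} 1  {5,6} 1  {6,7} 2  {6,9} 2  {7,9} 2  {8,9} 1
  3 to go: {1,2,7} 1  {2,6,7} 3  {2,7,9} 3  {4,8,9} 1  {5,6,7} 3  {5,6,9} 3  {6,7,9} 6  {6,8,9} 3  {7,8,9} 3
  4 to go: {1,2,6,7} 4  {1,2,7,9} 4  {2,5,6,7} 6  {2,6,7,9} 12  {2,7,8,9} 6  {3,4,8,9} 1  {4,6,8,9} 4  {4,7,8,9} 4  {5,6,7,9} 12  {5,6,8,9} 6  {6,7,8,9} 12
  5 to go: {0,3,4,8,9} 1  {1,2,5,6,7} 10  {1,2,6,7,9} 20  {1,2,7,8,9} 10  {2,4,7,8,9} 10  {2,5,6,7,9} 30  {2,6,7,8,9} 30  {3,4,6,8,9} 5  {3,4,7,8,9} 5  {4,5,6,8,9} 10  {4,6,7,8,9} 20  {5,6,7,8,9} 30
  6 to go: {0,3,4,6,8,9} 6  {0,3,4,7,8,9} 6  {1,2,4,7,8,9} 20  {1,2,5,6,7,9} 60  {1,2,6,7,8,9} 60  {2,3,4,7,8,9} 15  {2,4,6,7,8,9} 60  {2,5,6,7,8,9} 90  {3,4,5,6,8,9} 15  {3,4,6,7,8,9} 30  {4,5,6,7,8,9} 60
  7 to go: {0,2,3,4,7,8,9} 21  {0,3,4,5,6,8,9} 21  {0,3,4,6,7,8,9} 42  {1,2,3,4,7,8,9} 35  {1,2,4,6,7,8,9} 140  {1,2,5,6,7,8,9} 210  {2,3,4,6,7,8,9} 105  {2,4,5,6,7,8,9} 210  {3,4,5,6,7,8,9} 105
  8 to go: {0,1,2,3,4,7,8,9} 56  {0,2,3,4,6,7,8,9} 168  {0,3,4,5,6,7,8,9} 168  {1,2,3,4,6,7,8,9} 280  {1,2,4,5,6,7,8,9} 560  {2,3,4,5,6,7,8,9} 420
  if 0:c drops first: 1260 orders
  if 1:b drops first: 756 orders
  if 5:d drops first: 504 orders
heap linearizations: 2520

2520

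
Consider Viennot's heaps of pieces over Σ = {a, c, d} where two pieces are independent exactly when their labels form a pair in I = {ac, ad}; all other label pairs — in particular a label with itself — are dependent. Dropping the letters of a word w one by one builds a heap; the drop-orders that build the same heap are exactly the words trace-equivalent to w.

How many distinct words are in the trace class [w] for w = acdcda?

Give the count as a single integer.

15

0(a) covers ∅
1(c) covers ∅
2(d) covers 1:c
3(c) covers 2:d
4(d) covers 3:c
5(a) covers 0:a
floor of heap: 0:a, 1:c
completions by unplaced set U, small U first (add the entries for U minus each lowest piece of U):
  |U|=1: {4}:1  {5}:1
  |U|=2: {0,5}:1  {3,4}:1  {4,5}:2
  |U|=3: {0,4,5}:3  {2,3,4}:1  {3,4,5}:3
  |U|=4: {0,3,4,5}:6  {1,2,3,4}:1  {2,3,4,5}:4
  start at 0(a): 5
  start at 1(c): 10
sum over floor = 15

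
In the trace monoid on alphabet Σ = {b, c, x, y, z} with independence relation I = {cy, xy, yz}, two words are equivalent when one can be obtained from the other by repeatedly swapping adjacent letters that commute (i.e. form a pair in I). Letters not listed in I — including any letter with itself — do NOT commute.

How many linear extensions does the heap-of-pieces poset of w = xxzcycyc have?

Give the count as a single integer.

piece 0:x — minimal
piece 1:x rests on {0:x}
piece 2:z rests on {1:x}
piece 3:c rests on {2:z}
piece 4:y — minimal
piece 5:c rests on {3:c}
piece 6:y rests on {4:y}
piece 7:c rests on {5:c}
minimal pieces: {0:x, 4:y}
ways to finish when only these pieces remain (= sum over removing one remaining piece with nothing left below it):
  1 left: {6}→1  {7}→1
  2 left: {4,6}→1  {5,7}→1  {6,7}→2
  3 left: {3,5,7}→1  {4,6,7}→3  {5,6,7}→3
  4 left: {2,3,5,7}→1  {3,5,6,7}→4  {4,5,6,7}→6
  5 left: {1,2,3,5,7}→1  {2,3,5,6,7}→5  {3,4,5,6,7}→10
  6 left: {0,1,2,3,5,7}→1  {1,2,3,5,6,7}→6  {2,3,4,5,6,7}→15
  placing 0:x first → 21 extensions
  placing 4:y first → 7 extensions
total linear extensions = 28

28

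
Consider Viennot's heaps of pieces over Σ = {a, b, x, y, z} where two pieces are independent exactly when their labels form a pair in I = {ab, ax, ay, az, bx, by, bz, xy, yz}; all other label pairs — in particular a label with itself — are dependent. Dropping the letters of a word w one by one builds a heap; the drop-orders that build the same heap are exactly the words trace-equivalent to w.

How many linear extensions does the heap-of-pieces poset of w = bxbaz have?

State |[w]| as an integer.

#0=b has no predecessor
#1=x has no predecessor
#2=b depends on [0:b]
#3=a has no predecessor
#4=z depends on [1:x]
sources: [0:b, 1:x, 3:a]
N(rest) = Σ N(rest − s) over sources s of rest; N(one piece) = 1:
  size 1 → [2]=1  [3]=1  [4]=1
  size 2 → [0,2]=1  [1,4]=1  [2,3]=2  [2,4]=2  [3,4]=2
  size 3 → [0,2,3]=3  [0,2,4]=3  [1,2,4]=3  [1,3,4]=3  [2,3,4]=6
  first=0(b) contributes 12
  first=1(x) contributes 12
  first=3(a) contributes 6
|[w]| = 30

30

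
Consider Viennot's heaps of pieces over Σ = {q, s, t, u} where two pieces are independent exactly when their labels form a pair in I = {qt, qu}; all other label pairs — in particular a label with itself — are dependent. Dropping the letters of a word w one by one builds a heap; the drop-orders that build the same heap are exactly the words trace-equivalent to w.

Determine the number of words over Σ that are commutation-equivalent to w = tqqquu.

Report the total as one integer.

0(t) covers ∅
1(q) covers ∅
2(q) covers 1:q
3(q) covers 2:q
4(u) covers 0:t
5(u) covers 4:u
floor of heap: 0:t, 1:q
completions by unplaced set U, small U first (add the entries for U minus each lowest piece of U):
  |U|=1: {3}:1  {5}:1
  |U|=2: {2,3}:1  {3,5}:2  {4,5}:1
  |U|=3: {0,4,5}:1  {1,2,3}:1  {2,3,5}:3  {3,4,5}:3
  |U|=4: {0,3,4,5}:4  {1,2,3,5}:4  {2,3,4,5}:6
  start at 0(t): 10
  start at 1(q): 10
sum over floor = 20

20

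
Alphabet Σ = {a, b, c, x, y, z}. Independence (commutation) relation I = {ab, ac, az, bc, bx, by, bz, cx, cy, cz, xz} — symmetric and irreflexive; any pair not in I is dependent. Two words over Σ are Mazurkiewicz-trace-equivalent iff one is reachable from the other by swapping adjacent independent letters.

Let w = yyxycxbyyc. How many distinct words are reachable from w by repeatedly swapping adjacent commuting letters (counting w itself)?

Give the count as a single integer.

#0=y has no predecessor
#1=y depends on [0:y]
#2=x depends on [1:y]
#3=y depends on [2:x]
#4=c has no predecessor
#5=x depends on [3:y]
#6=b has no predecessor
#7=y depends on [5:x]
#8=y depends on [7:y]
#9=c depends on [4:c]
sources: [0:y, 4:c, 6:b]
N(rest) = Σ N(rest − s) over sources s of rest; N(one piece) = 1:
  size 1 → [6]=1  [8]=1  [9]=1
  size 2 → [4,9]=1  [6,8]=2  [6,9]=2  [7,8]=1  [8,9]=2
  size 3 → [4,6,9]=3  [4,8,9]=3  [5,7,8]=1  [6,7,8]=3  [6,8,9]=6  [7,8,9]=3
  size 4 → [3,5,7,8]=1  [4,6,8,9]=12  [4,7,8,9]=6  [5,6,7,8]=4  [5,7,8,9]=4  [6,7,8,9]=12
  size 5 → [2,3,5,7,8]=1  [3,5,6,7,8]=5  [3,5,7,8,9]=5  [4,5,7,8,9]=10  [4,6,7,8,9]=30  [5,6,7,8,9]=20
  size 6 → [1,2,3,5,7,8]=1  [2,3,5,6,7,8]=6  [2,3,5,7,8,9]=6  [3,4,5,7,8,9]=15  [3,5,6,7,8,9]=30  [4,5,6,7,8,9]=60
  size 7 → [0,1,2,3,5,7,8]=1  [1,2,3,5,6,7,8]=7  [1,2,3,5,7,8,9]=7  [2,3,4,5,7,8,9]=21  [2,3,5,6,7,8,9]=42  [3,4,5,6,7,8,9]=105
  size 8 → [0,1,2,3,5,6,7,8]=8  [0,1,2,3,5,7,8,9]=8  [1,2,3,4,5,7,8,9]=28  [1,2,3,5,6,7,8,9]=56  [2,3,4,5,6,7,8,9]=168
  first=0(y) contributes 252
  first=4(c) contributes 72
  first=6(b) contributes 36
|[w]| = 360

360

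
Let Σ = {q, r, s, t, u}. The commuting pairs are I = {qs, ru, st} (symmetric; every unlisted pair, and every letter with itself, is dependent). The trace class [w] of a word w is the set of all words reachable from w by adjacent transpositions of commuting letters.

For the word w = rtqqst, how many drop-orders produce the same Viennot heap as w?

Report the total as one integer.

5

piece 0:r — minimal
piece 1:t rests on {0:r}
piece 2:q rests on {1:t}
piece 3:q rests on {2:q}
piece 4:s rests on {0:r}
piece 5:t rests on {3:q}
minimal pieces: {0:r}
ways to finish when only these pieces remain (= sum over removing one remaining piece with nothing left below it):
  1 left: {4}→1  {5}→1
  2 left: {3,5}→1  {4,5}→2
  3 left: {2,3,5}→1  {3,4,5}→3
  4 left: {1,2,3,5}→1  {2,3,4,5}→4
  placing 0:r first → 5 extensions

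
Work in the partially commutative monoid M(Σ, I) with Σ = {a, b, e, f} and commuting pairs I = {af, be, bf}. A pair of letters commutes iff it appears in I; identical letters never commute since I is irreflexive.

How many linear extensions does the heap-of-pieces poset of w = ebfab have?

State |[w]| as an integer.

7

0(e) covers ∅
1(b) covers ∅
2(f) covers 0:e
3(a) covers 0:e, 1:b
4(b) covers 3:a
floor of heap: 0:e, 1:b
completions by unplaced set U, small U first (add the entries for U minus each lowest piece of U):
  |U|=1: {2}:1  {4}:1
  |U|=2: {2,4}:2  {3,4}:1
  |U|=3: {1,3,4}:1  {2,3,4}:3
  start at 0(e): 4
  start at 1(b): 3
sum over floor = 7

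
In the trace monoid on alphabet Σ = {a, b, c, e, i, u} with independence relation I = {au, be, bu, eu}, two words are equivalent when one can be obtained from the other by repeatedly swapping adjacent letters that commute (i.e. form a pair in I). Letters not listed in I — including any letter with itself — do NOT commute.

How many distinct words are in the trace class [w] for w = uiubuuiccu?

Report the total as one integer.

#0=u has no predecessor
#1=i depends on [0:u]
#2=u depends on [1:i]
#3=b depends on [1:i]
#4=u depends on [2:u]
#5=u depends on [4:u]
#6=i depends on [3:b, 5:u]
#7=c depends on [6:i]
#8=c depends on [7:c]
#9=u depends on [8:c]
sources: [0:u]
N(rest) = Σ N(rest − s) over sources s of rest; N(one piece) = 1:
  size 1 → [9]=1
  size 2 → [8,9]=1
  size 3 → [7,8,9]=1
  size 4 → [6,7,8,9]=1
  size 5 → [3,6,7,8,9]=1  [5,6,7,8,9]=1
  size 6 → [3,5,6,7,8,9]=2  [4,5,6,7,8,9]=1
  size 7 → [2,4,5,6,7,8,9]=1  [3,4,5,6,7,8,9]=3
  size 8 → [2,3,4,5,6,7,8,9]=4
  first=0(u) contributes 4

4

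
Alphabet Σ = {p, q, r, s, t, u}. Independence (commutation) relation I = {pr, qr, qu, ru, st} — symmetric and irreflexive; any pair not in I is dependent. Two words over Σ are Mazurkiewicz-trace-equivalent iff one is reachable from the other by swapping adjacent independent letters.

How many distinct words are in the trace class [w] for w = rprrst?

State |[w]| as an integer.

8

drop 0:r onto floor
drop 1:p onto floor
drop 2:r onto {0:r}
drop 3:r onto {2:r}
drop 4:s onto {1:p, 3:r}
drop 5:t onto {1:p, 3:r}
ground layer = {0:r, 1:p}
drop-orders for the pieces not yet dropped (sum over which currently-grounded one goes next):
  1 to go: {4} 1  {5} 1
  2 to go: {4,5} 2
  3 to go: {1,4,5} 2  {3,4,5} 2
  4 to go: {1,3,4,5} 4  {2,3,4,5} 2
  if 0:r drops first: 6 orders
  if 1:p drops first: 2 orders
heap linearizations: 8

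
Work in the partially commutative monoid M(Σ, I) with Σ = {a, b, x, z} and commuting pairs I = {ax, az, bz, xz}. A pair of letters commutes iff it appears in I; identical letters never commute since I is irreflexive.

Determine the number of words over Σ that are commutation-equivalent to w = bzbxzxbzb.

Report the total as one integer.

84

0(b) covers ∅
1(z) covers ∅
2(b) covers 0:b
3(x) covers 2:b
4(z) covers 1:z
5(x) covers 3:x
6(b) covers 5:x
7(z) covers 4:z
8(b) covers 6:b
floor of heap: 0:b, 1:z
completions by unplaced set U, small U first (add the entries for U minus each lowest piece of U):
  |U|=1: {7}:1  {8}:1
  |U|=2: {4,7}:1  {6,8}:1  {7,8}:2
  |U|=3: {1,4,7}:1  {4,7,8}:3  {5,6,8}:1  {6,7,8}:3
  |U|=4: {1,4,7,8}:4  {3,5,6,8}:1  {4,6,7,8}:6  {5,6,7,8}:4
  |U|=5: {1,4,6,7,8}:10  {2,3,5,6,8}:1  {3,5,6,7,8}:5  {4,5,6,7,8}:10
  |U|=6: {0,2,3,5,6,8}:1  {1,4,5,6,7,8}:20  {2,3,5,6,7,8}:6  {3,4,5,6,7,8}:15
  |U|=7: {0,2,3,5,6,7,8}:7  {1,3,4,5,6,7,8}:35  {2,3,4,5,6,7,8}:21
  start at 0(b): 56
  start at 1(z): 28
sum over floor = 84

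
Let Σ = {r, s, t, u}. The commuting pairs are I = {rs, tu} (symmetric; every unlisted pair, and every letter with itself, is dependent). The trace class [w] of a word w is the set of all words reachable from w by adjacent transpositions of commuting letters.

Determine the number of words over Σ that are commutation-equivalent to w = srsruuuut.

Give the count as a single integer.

30

#0=s has no predecessor
#1=r has no predecessor
#2=s depends on [0:s]
#3=r depends on [1:r]
#4=u depends on [2:s, 3:r]
#5=u depends on [4:u]
#6=u depends on [5:u]
#7=u depends on [6:u]
#8=t depends on [2:s, 3:r]
sources: [0:s, 1:r]
N(rest) = Σ N(rest − s) over sources s of rest; N(one piece) = 1:
  size 1 → [7]=1  [8]=1
  size 2 → [6,7]=1  [7,8]=2
  size 3 → [5,6,7]=1  [6,7,8]=3
  size 4 → [4,5,6,7]=1  [5,6,7,8]=4
  size 5 → [4,5,6,7,8]=5
  size 6 → [2,4,5,6,7,8]=5  [3,4,5,6,7,8]=5
  size 7 → [0,2,4,5,6,7,8]=5  [1,3,4,5,6,7,8]=5  [2,3,4,5,6,7,8]=10
  first=0(s) contributes 15
  first=1(r) contributes 15
|[w]| = 30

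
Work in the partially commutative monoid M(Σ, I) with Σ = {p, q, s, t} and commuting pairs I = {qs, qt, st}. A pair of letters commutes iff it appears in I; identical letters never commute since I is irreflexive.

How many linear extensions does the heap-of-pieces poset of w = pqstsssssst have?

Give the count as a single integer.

360

#0=p has no predecessor
#1=q depends on [0:p]
#2=s depends on [0:p]
#3=t depends on [0:p]
#4=s depends on [2:s]
#5=s depends on [4:s]
#6=s depends on [5:s]
#7=s depends on [6:s]
#8=s depends on [7:s]
#9=s depends on [8:s]
#10=t depends on [3:t]
sources: [0:p]
N(rest) = Σ N(rest − s) over sources s of rest; N(one piece) = 1:
  size 1 → [1]=1  [9]=1  [10]=1
  size 2 → [1,9]=2  [1,10]=2  [3,10]=1  [8,9]=1  [9,10]=2
  size 3 → [1,3,10]=3  [1,8,9]=3  [1,9,10]=6  [3,9,10]=3  [7,8,9]=1  [8,9,10]=3
  size 4 → [1,3,9,10]=12  [1,7,8,9]=4  [1,8,9,10]=12  [3,8,9,10]=6  [6,7,8,9]=1  [7,8,9,10]=4
  size 5 → [1,3,8,9,10]=30  [1,6,7,8,9]=5  [1,7,8,9,10]=20  [3,7,8,9,10]=10  [5,6,7,8,9]=1  [6,7,8,9,10]=5
  size 6 → [1,3,7,8,9,10]=60  [1,5,6,7,8,9]=6  [1,6,7,8,9,10]=30  [3,6,7,8,9,10]=15  [4,5,6,7,8,9]=1  [5,6,7,8,9,10]=6
  size 7 → [1,3,6,7,8,9,10]=105  [1,4,5,6,7,8,9]=7  [1,5,6,7,8,9,10]=42  [2,4,5,6,7,8,9]=1  [3,5,6,7,8,9,10]=21  [4,5,6,7,8,9,10]=7
  size 8 → [1,2,4,5,6,7,8,9]=8  [1,3,5,6,7,8,9,10]=168  [1,4,5,6,7,8,9,10]=56  [2,4,5,6,7,8,9,10]=8  [3,4,5,6,7,8,9,10]=28
  size 9 → [1,2,4,5,6,7,8,9,10]=72  [1,3,4,5,6,7,8,9,10]=252  [2,3,4,5,6,7,8,9,10]=36
  first=0(p) contributes 360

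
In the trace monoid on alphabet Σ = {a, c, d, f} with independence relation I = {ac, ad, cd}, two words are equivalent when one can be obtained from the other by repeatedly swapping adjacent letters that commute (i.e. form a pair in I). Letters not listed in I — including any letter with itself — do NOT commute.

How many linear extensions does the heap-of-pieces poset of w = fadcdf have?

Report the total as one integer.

piece 0:f — minimal
piece 1:a rests on {0:f}
piece 2:d rests on {0:f}
piece 3:c rests on {0:f}
piece 4:d rests on {2:d}
piece 5:f rests on {1:a, 3:c, 4:d}
minimal pieces: {0:f}
ways to finish when only these pieces remain (= sum over removing one remaining piece with nothing left below it):
  1 left: {5}→1
  2 left: {1,5}→1  {3,5}→1  {4,5}→1
  3 left: {1,3,5}→2  {1,4,5}→2  {2,4,5}→1  {3,4,5}→2
  4 left: {1,2,4,5}→3  {1,3,4,5}→6  {2,3,4,5}→3
  placing 0:f first → 12 extensions

12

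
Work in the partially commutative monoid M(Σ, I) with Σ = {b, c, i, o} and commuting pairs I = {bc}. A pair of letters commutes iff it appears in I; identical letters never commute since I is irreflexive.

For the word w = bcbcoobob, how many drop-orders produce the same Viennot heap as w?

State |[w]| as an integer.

6

#0=b has no predecessor
#1=c has no predecessor
#2=b depends on [0:b]
#3=c depends on [1:c]
#4=o depends on [2:b, 3:c]
#5=o depends on [4:o]
#6=b depends on [5:o]
#7=o depends on [6:b]
#8=b depends on [7:o]
sources: [0:b, 1:c]
N(rest) = Σ N(rest − s) over sources s of rest; N(one piece) = 1:
  size 1 → [8]=1
  size 2 → [7,8]=1
  size 3 → [6,7,8]=1
  size 4 → [5,6,7,8]=1
  size 5 → [4,5,6,7,8]=1
  size 6 → [2,4,5,6,7,8]=1  [3,4,5,6,7,8]=1
  size 7 → [0,2,4,5,6,7,8]=1  [1,3,4,5,6,7,8]=1  [2,3,4,5,6,7,8]=2
  first=0(b) contributes 3
  first=1(c) contributes 3
|[w]| = 6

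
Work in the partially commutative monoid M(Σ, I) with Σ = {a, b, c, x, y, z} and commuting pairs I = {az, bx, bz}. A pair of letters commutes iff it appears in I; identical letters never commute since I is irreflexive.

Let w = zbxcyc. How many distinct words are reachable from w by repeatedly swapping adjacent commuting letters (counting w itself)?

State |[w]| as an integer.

0(z) covers ∅
1(b) covers ∅
2(x) covers 0:z
3(c) covers 1:b, 2:x
4(y) covers 3:c
5(c) covers 4:y
floor of heap: 0:z, 1:b
completions by unplaced set U, small U first (add the entries for U minus each lowest piece of U):
  |U|=1: {5}:1
  |U|=2: {4,5}:1
  |U|=3: {3,4,5}:1
  |U|=4: {1,3,4,5}:1  {2,3,4,5}:1
  start at 0(z): 2
  start at 1(b): 1
sum over floor = 3

3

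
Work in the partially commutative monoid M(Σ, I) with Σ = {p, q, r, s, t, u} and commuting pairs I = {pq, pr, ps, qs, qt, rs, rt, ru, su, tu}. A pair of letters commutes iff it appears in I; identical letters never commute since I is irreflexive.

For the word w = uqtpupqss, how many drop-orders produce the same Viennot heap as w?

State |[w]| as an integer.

226

drop 0:u onto floor
drop 1:q onto {0:u}
drop 2:t onto floor
drop 3:p onto {0:u, 2:t}
drop 4:u onto {1:q, 3:p}
drop 5:p onto {4:u}
drop 6:q onto {4:u}
drop 7:s onto {2:t}
drop 8:s onto {7:s}
ground layer = {0:u, 2:t}
drop-orders for the pieces not yet dropped (sum over which currently-grounded one goes next):
  1 to go: {5} 1  {6} 1  {8} 1
  2 to go: {5,6} 2  {5,8} 2  {6,8} 2  {7,8} 1
  3 to go: {4,5,6} 2  {5,6,8} 6  {5,7,8} 3  {6,7,8} 3
  4 to go: {1,4,5,6} 2  {3,4,5,6} 2  {4,5,6,8} 8  {5,6,7,8} 12
  5 to go: {1,3,4,5,6} 4  {1,4,5,6,8} 10  {3,4,5,6,8} 10  {4,5,6,7,8} 20
  6 to go: {0,1,3,4,5,6} 4  {1,3,4,5,6,8} 24  {1,4,5,6,7,8} 30  {3,4,5,6,7,8} 30
  7 to go: {0,1,3,4,5,6,8} 28  {1,3,4,5,6,7,8} 84  {2,3,4,5,6,7,8} 30
  if 0:u drops first: 114 orders
  if 2:t drops first: 112 orders
heap linearizations: 226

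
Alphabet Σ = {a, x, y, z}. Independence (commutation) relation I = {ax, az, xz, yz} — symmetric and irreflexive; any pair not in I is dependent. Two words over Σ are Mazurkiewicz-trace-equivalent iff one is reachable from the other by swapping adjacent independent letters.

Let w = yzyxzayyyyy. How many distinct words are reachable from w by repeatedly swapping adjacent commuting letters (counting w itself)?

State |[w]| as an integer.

110

0(y) covers ∅
1(z) covers ∅
2(y) covers 0:y
3(x) covers 2:y
4(z) covers 1:z
5(a) covers 2:y
6(y) covers 3:x, 5:a
7(y) covers 6:y
8(y) covers 7:y
9(y) covers 8:y
10(y) covers 9:y
floor of heap: 0:y, 1:z
completions by unplaced set U, small U first (add the entries for U minus each lowest piece of U):
  |U|=1: {4}:1  {10}:1
  |U|=2: {1,4}:1  {4,10}:2  {9,10}:1
  |U|=3: {1,4,10}:3  {4,9,10}:3  {8,9,10}:1
  |U|=4: {1,4,9,10}:6  {4,8,9,10}:4  {7,8,9,10}:1
  |U|=5: {1,4,8,9,10}:10  {4,7,8,9,10}:5  {6,7,8,9,10}:1
  |U|=6: {1,4,7,8,9,10}:15  {3,6,7,8,9,10}:1  {4,6,7,8,9,10}:6  {5,6,7,8,9,10}:1
  |U|=7: {1,4,6,7,8,9,10}:21  {3,4,6,7,8,9,10}:7  {3,5,6,7,8,9,10}:2  {4,5,6,7,8,9,10}:7
  |U|=8: {1,3,4,6,7,8,9,10}:28  {1,4,5,6,7,8,9,10}:28  {2,3,5,6,7,8,9,10}:2  {3,4,5,6,7,8,9,10}:16
  |U|=9: {0,2,3,5,6,7,8,9,10}:2  {1,3,4,5,6,7,8,9,10}:72  {2,3,4,5,6,7,8,9,10}:18
  start at 0(y): 90
  start at 1(z): 20
sum over floor = 110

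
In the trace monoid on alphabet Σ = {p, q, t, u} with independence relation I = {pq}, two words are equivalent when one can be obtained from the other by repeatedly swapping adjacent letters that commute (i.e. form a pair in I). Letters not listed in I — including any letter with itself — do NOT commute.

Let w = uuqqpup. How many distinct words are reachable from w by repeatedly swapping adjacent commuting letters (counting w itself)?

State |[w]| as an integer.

0(u) covers ∅
1(u) covers 0:u
2(q) covers 1:u
3(q) covers 2:q
4(p) covers 1:u
5(u) covers 3:q, 4:p
6(p) covers 5:u
floor of heap: 0:u
completions by unplaced set U, small U first (add the entries for U minus each lowest piece of U):
  |U|=1: {6}:1
  |U|=2: {5,6}:1
  |U|=3: {3,5,6}:1  {4,5,6}:1
  |U|=4: {2,3,5,6}:1  {3,4,5,6}:2
  |U|=5: {2,3,4,5,6}:3
  start at 0(u): 3

3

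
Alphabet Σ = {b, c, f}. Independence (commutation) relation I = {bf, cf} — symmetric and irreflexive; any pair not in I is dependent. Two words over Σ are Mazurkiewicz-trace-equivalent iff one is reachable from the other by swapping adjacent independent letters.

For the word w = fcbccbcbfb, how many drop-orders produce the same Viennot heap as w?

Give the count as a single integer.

45

0(f) covers ∅
1(c) covers ∅
2(b) covers 1:c
3(c) covers 2:b
4(c) covers 3:c
5(b) covers 4:c
6(c) covers 5:b
7(b) covers 6:c
8(f) covers 0:f
9(b) covers 7:b
floor of heap: 0:f, 1:c
completions by unplaced set U, small U first (add the entries for U minus each lowest piece of U):
  |U|=1: {8}:1  {9}:1
  |U|=2: {0,8}:1  {7,9}:1  {8,9}:2
  |U|=3: {0,8,9}:3  {6,7,9}:1  {7,8,9}:3
  |U|=4: {0,7,8,9}:6  {5,6,7,9}:1  {6,7,8,9}:4
  |U|=5: {0,6,7,8,9}:10  {4,5,6,7,9}:1  {5,6,7,8,9}:5
  |U|=6: {0,5,6,7,8,9}:15  {3,4,5,6,7,9}:1  {4,5,6,7,8,9}:6
  |U|=7: {0,4,5,6,7,8,9}:21  {2,3,4,5,6,7,9}:1  {3,4,5,6,7,8,9}:7
  |U|=8: {0,3,4,5,6,7,8,9}:28  {1,2,3,4,5,6,7,9}:1  {2,3,4,5,6,7,8,9}:8
  start at 0(f): 9
  start at 1(c): 36
sum over floor = 45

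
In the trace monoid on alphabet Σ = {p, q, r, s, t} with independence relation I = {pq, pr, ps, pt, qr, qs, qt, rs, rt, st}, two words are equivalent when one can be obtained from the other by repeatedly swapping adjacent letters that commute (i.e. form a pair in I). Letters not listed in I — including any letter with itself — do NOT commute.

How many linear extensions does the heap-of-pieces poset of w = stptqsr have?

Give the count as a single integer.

drop 0:s onto floor
drop 1:t onto floor
drop 2:p onto floor
drop 3:t onto {1:t}
drop 4:q onto floor
drop 5:s onto {0:s}
drop 6:r onto floor
ground layer = {0:s, 1:t, 2:p, 4:q, 6:r}
drop-orders for the pieces not yet dropped (sum over which currently-grounded one goes next):
  1 to go: {2} 1  {3} 1  {4} 1  {5} 1  {6} 1
  2 to go: {0,5} 1  {1,3} 1  {2,3} 2  {2,4} 2  {2,5} 2  {2,6} 2  {3,4} 2  {3,5} 2  {3,6} 2  {4,5} 2  {4,6} 2  {5,6} 2
  3 to go: {0,2,5} 3  {0,3,5} 3  {0,4,5} 3  {0,5,6} 3  {1,2,3} 3  {1,3,4} 3  {1,3,5} 3  {1,3,6} 3  {2,3,4} 6  {2,3,5} 6  {2,3,6} 6  {2,4,5} 6  {2,4,6} 6  {2,5,6} 6  {3,4,5} 6  {3,4,6} 6  {3,5,6} 6  {4,5,6} 6
  4 to go: {0,1,3,5} 6  {0,2,3,5} 12  {0,2,4,5} 12  {0,2,5,6} 12  {0,3,4,5} 12  {0,3,5,6} 12  {0,4,5,6} 12  {1,2,3,4} 12  {1,2,3,5} 12  {1,2,3,6} 12  {1,3,4,5} 12  {1,3,4,6} 12  {1,3,5,6} 12  {2,3,4,5} 24  {2,3,4,6} 24  {2,3,5,6} 24  {2,4,5,6} 24  {3,4,5,6} 24
  5 to go: {0,1,2,3,5} 30  {0,1,3,4,5} 30  {0,1,3,5,6} 30  {0,2,3,4,5} 60  {0,2,3,5,6} 60  {0,2,4,5,6} 60  {0,3,4,5,6} 60  {1,2,3,4,5} 60  {1,2,3,4,6} 60  {1,2,3,5,6} 60  {1,3,4,5,6} 60  {2,3,4,5,6} 120
  if 0:s drops first: 360 orders
  if 1:t drops first: 360 orders
  if 2:p drops first: 180 orders
  if 4:q drops first: 180 orders
  if 6:r drops first: 180 orders
heap linearizations: 1260

1260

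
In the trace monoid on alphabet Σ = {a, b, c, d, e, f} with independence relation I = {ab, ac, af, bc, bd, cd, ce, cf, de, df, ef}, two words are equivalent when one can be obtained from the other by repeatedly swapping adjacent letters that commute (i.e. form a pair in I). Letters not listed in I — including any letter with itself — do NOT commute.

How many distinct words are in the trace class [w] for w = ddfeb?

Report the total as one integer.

20

#0=d has no predecessor
#1=d depends on [0:d]
#2=f has no predecessor
#3=e has no predecessor
#4=b depends on [2:f, 3:e]
sources: [0:d, 2:f, 3:e]
N(rest) = Σ N(rest − s) over sources s of rest; N(one piece) = 1:
  size 1 → [1]=1  [4]=1
  size 2 → [0,1]=1  [1,4]=2  [2,4]=1  [3,4]=1
  size 3 → [0,1,4]=3  [1,2,4]=3  [1,3,4]=3  [2,3,4]=2
  first=0(d) contributes 8
  first=2(f) contributes 6
  first=3(e) contributes 6
|[w]| = 20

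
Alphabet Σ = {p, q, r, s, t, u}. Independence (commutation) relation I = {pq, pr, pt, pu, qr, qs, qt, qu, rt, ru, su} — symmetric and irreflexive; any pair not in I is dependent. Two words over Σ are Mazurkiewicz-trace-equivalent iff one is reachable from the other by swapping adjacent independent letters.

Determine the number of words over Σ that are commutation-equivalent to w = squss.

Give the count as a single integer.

piece 0:s — minimal
piece 1:q — minimal
piece 2:u — minimal
piece 3:s rests on {0:s}
piece 4:s rests on {3:s}
minimal pieces: {0:s, 1:q, 2:u}
ways to finish when only these pieces remain (= sum over removing one remaining piece with nothing left below it):
  1 left: {1}→1  {2}→1  {4}→1
  2 left: {1,2}→2  {1,4}→2  {2,4}→2  {3,4}→1
  3 left: {0,3,4}→1  {1,2,4}→6  {1,3,4}→3  {2,3,4}→3
  placing 0:s first → 12 extensions
  placing 1:q first → 4 extensions
  placing 2:u first → 4 extensions
total linear extensions = 20

20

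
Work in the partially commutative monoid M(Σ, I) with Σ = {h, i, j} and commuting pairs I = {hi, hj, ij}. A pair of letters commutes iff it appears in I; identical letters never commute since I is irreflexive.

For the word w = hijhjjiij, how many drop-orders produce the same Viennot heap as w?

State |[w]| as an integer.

#0=h has no predecessor
#1=i has no predecessor
#2=j has no predecessor
#3=h depends on [0:h]
#4=j depends on [2:j]
#5=j depends on [4:j]
#6=i depends on [1:i]
#7=i depends on [6:i]
#8=j depends on [5:j]
sources: [0:h, 1:i, 2:j]
N(rest) = Σ N(rest − s) over sources s of rest; N(one piece) = 1:
  size 1 → [3]=1  [7]=1  [8]=1
  size 2 → [0,3]=1  [3,7]=2  [3,8]=2  [5,8]=1  [6,7]=1  [7,8]=2
  size 3 → [0,3,7]=3  [0,3,8]=3  [1,6,7]=1  [3,5,8]=3  [3,6,7]=3  [3,7,8]=6  [4,5,8]=1  [5,7,8]=3  [6,7,8]=3
  size 4 → [0,3,5,8]=6  [0,3,6,7]=6  [0,3,7,8]=12  [1,3,6,7]=4  [1,6,7,8]=4  [2,4,5,8]=1  [3,4,5,8]=4  [3,5,7,8]=12  [3,6,7,8]=12  [4,5,7,8]=4  [5,6,7,8]=6
  size 5 → [0,1,3,6,7]=10  [0,3,4,5,8]=10  [0,3,5,7,8]=30  [0,3,6,7,8]=30  [1,3,6,7,8]=20  [1,5,6,7,8]=10  [2,3,4,5,8]=5  [2,4,5,7,8]=5  [3,4,5,7,8]=20  [3,5,6,7,8]=30  [4,5,6,7,8]=10
  size 6 → [0,1,3,6,7,8]=60  [0,2,3,4,5,8]=15  [0,3,4,5,7,8]=60  [0,3,5,6,7,8]=90  [1,3,5,6,7,8]=60  [1,4,5,6,7,8]=20  [2,3,4,5,7,8]=30  [2,4,5,6,7,8]=15  [3,4,5,6,7,8]=60
  size 7 → [0,1,3,5,6,7,8]=210  [0,2,3,4,5,7,8]=105  [0,3,4,5,6,7,8]=210  [1,2,4,5,6,7,8]=35  [1,3,4,5,6,7,8]=140  [2,3,4,5,6,7,8]=105
  first=0(h) contributes 280
  first=1(i) contributes 420
  first=2(j) contributes 560
|[w]| = 1260

1260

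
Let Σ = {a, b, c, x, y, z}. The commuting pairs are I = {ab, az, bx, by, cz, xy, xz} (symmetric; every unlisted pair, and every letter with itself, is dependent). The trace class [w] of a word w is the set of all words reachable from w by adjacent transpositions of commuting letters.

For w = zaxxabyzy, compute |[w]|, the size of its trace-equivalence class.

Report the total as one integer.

20

piece 0:z — minimal
piece 1:a — minimal
piece 2:x rests on {1:a}
piece 3:x rests on {2:x}
piece 4:a rests on {3:x}
piece 5:b rests on {0:z}
piece 6:y rests on {0:z, 4:a}
piece 7:z rests on {5:b, 6:y}
piece 8:y rests on {7:z}
minimal pieces: {0:z, 1:a}
ways to finish when only these pieces remain (= sum over removing one remaining piece with nothing left below it):
  1 left: {8}→1
  2 left: {7,8}→1
  3 left: {5,7,8}→1  {6,7,8}→1
  4 left: {4,6,7,8}→1  {5,6,7,8}→2
  5 left: {0,5,6,7,8}→2  {3,4,6,7,8}→1  {4,5,6,7,8}→3
  6 left: {0,4,5,6,7,8}→5  {2,3,4,6,7,8}→1  {3,4,5,6,7,8}→4
  7 left: {0,3,4,5,6,7,8}→9  {1,2,3,4,6,7,8}→1  {2,3,4,5,6,7,8}→5
  placing 0:z first → 6 extensions
  placing 1:a first → 14 extensions
total linear extensions = 20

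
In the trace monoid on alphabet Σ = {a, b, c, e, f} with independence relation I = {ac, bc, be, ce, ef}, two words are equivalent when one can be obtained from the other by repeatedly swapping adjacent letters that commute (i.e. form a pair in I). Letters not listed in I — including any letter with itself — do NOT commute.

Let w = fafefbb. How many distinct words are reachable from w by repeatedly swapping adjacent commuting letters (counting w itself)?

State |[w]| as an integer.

piece 0:f — minimal
piece 1:a rests on {0:f}
piece 2:f rests on {1:a}
piece 3:e rests on {1:a}
piece 4:f rests on {2:f}
piece 5:b rests on {4:f}
piece 6:b rests on {5:b}
minimal pieces: {0:f}
ways to finish when only these pieces remain (= sum over removing one remaining piece with nothing left below it):
  1 left: {3}→1  {6}→1
  2 left: {3,6}→2  {5,6}→1
  3 left: {3,5,6}→3  {4,5,6}→1
  4 left: {2,4,5,6}→1  {3,4,5,6}→4
  5 left: {2,3,4,5,6}→5
  placing 0:f first → 5 extensions

5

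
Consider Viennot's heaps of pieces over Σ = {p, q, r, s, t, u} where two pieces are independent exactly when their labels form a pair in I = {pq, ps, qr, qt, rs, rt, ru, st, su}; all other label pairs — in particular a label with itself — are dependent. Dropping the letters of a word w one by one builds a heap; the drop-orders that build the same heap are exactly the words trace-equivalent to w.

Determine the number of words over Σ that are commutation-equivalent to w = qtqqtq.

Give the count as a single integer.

15

piece 0:q — minimal
piece 1:t — minimal
piece 2:q rests on {0:q}
piece 3:q rests on {2:q}
piece 4:t rests on {1:t}
piece 5:q rests on {3:q}
minimal pieces: {0:q, 1:t}
ways to finish when only these pieces remain (= sum over removing one remaining piece with nothing left below it):
  1 left: {4}→1  {5}→1
  2 left: {1,4}→1  {3,5}→1  {4,5}→2
  3 left: {1,4,5}→3  {2,3,5}→1  {3,4,5}→3
  4 left: {0,2,3,5}→1  {1,3,4,5}→6  {2,3,4,5}→4
  placing 0:q first → 10 extensions
  placing 1:t first → 5 extensions
total linear extensions = 15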